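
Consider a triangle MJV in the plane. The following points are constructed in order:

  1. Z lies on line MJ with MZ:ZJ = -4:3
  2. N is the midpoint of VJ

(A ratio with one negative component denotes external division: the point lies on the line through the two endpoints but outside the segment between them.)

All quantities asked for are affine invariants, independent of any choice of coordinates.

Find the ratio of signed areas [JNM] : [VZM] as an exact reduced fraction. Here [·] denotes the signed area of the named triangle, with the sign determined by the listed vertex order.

Assign M = (0, 0), J = (1, 0), V = (0, 1) — the answer is frame-independent, so this choice is without loss of generality.
1. Z lies on line MJ with MZ:ZJ = -4:3 ⇒ Z = (4, 0)
2. N is the midpoint of VJ ⇒ N = (1/2, 1/2)
2·[JNM] = 1/2, 2·[VZM] = -4
[JNM]:[VZM] = 1/2:-4 = -1/8

[JNM]:[VZM] = -1/8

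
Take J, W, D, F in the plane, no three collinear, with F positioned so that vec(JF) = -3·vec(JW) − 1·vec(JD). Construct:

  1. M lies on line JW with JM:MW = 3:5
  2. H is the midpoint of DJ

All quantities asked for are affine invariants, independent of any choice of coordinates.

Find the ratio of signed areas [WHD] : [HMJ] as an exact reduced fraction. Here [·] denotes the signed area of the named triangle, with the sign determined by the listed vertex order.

Assign J = (0, 0), W = (1, 0), D = (0, 1), F = (-3, -1) — the answer is frame-independent, so this choice is without loss of generality.
1. M lies on line JW with JM:MW = 3:5 ⇒ M = (3/8, 0)
2. H is the midpoint of DJ ⇒ H = (0, 1/2)
2·[WHD] = -1/2, 2·[HMJ] = -3/16
[WHD]:[HMJ] = -1/2:-3/16 = 8/3

[WHD]:[HMJ] = 8/3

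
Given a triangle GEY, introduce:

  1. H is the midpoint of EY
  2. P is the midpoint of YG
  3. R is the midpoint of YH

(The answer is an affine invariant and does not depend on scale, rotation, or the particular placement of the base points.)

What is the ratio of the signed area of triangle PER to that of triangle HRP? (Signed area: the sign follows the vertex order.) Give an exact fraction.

[PER]:[HRP] = 3

Choose coordinates G = (0, 0), E = (1, 0), Y = (0, 1).
1. H is the midpoint of EY ⇒ H = (1/2, 1/2)
2. P is the midpoint of YG ⇒ P = (0, 1/2)
3. R is the midpoint of YH ⇒ R = (1/4, 3/4)
2·[PER] = 3/8, 2·[HRP] = 1/8
[PER]:[HRP] = 3/8:1/8 = 3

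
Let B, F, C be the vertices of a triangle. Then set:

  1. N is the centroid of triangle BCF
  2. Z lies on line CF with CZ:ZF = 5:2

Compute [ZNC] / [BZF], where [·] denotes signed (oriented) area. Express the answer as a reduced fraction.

Work in coordinates with B = (0, 0), F = (1, 0), C = (0, 1).
1. N is the centroid of triangle BCF ⇒ N = (1/3, 1/3)
2. Z lies on line CF with CZ:ZF = 5:2 ⇒ Z = (5/7, 2/7)
2·[ZNC] = -5/21, 2·[BZF] = -2/7
[ZNC]:[BZF] = -5/21:-2/7 = 5/6

[ZNC]:[BZF] = 5/6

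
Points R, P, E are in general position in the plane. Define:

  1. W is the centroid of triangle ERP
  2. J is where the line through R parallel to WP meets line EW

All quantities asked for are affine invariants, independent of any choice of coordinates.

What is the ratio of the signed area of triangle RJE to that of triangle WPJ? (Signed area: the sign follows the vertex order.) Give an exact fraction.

Assign R = (0, 0), P = (1, 0), E = (0, 1) — the answer is frame-independent, so this choice is without loss of generality.
1. W is the centroid of triangle ERP ⇒ W = (1/3, 1/3)
2. J is where the line through R parallel to WP meets line EW ⇒ J = (2/3, -1/3)
2·[RJE] = 2/3, 2·[WPJ] = -1/3
[RJE]:[WPJ] = 2/3:-1/3 = -2

[RJE]:[WPJ] = -2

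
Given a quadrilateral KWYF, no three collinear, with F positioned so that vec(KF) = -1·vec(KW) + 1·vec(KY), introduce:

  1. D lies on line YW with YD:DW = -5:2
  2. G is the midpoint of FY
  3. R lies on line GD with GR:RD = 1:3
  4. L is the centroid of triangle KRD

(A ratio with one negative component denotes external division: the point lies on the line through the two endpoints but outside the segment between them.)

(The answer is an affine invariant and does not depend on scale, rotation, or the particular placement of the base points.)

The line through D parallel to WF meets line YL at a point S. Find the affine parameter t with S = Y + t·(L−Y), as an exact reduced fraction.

Work in coordinates with K = (0, 0), W = (1, 0), Y = (0, 1), F = (-1, 1).
1. D lies on line YW with YD:DW = -5:2 ⇒ D = (5/3, -2/3)
2. G is the midpoint of FY ⇒ G = (-1/2, 1)
3. R lies on line GD with GR:RD = 1:3 ⇒ R = (1/24, 7/12)
4. L is the centroid of triangle KRD ⇒ L = (41/72, -1/36)
through D parallel to WF: direction (-2, 1); meets YL at S = (205/321, -49/321)
S = Y + t·(L−Y) with t = 120/107

t = 120/107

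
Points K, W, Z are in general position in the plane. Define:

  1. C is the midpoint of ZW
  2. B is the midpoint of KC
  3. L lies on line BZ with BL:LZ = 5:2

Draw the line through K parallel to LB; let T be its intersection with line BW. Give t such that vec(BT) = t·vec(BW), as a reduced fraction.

Set K = (0, 0), W = (1, 0), Z = (0, 1); any affine frame gives the same invariant.
1. C is the midpoint of ZW ⇒ C = (1/2, 1/2)
2. B is the midpoint of KC ⇒ B = (1/4, 1/4)
3. L lies on line BZ with BL:LZ = 5:2 ⇒ L = (1/14, 11/14)
through K parallel to LB: direction (5/28, -15/28); meets BW at T = (-1/8, 3/8)
T = B + t·(W−B) with t = -1/2

t = -1/2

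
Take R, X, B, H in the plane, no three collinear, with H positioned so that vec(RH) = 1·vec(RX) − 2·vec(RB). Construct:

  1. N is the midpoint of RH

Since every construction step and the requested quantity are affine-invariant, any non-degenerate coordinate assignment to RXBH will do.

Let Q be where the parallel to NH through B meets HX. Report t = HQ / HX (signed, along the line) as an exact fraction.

Work in coordinates with R = (0, 0), X = (1, 0), B = (0, 1), H = (1, -2).
1. N is the midpoint of RH ⇒ N = (1/2, -1)
through B parallel to NH: direction (1/2, -1); meets HX at Q = (1, -1)
Q = H + t·(X−H) with t = 1/2

t = 1/2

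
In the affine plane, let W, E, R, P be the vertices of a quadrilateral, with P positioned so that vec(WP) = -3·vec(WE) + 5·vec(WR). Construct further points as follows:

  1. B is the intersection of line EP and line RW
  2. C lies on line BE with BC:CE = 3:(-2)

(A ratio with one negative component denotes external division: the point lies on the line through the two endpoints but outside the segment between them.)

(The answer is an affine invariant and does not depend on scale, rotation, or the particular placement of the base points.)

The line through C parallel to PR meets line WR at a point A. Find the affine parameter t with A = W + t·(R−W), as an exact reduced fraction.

Set W = (0, 0), E = (1, 0), R = (0, 1), P = (-3, 5); any affine frame gives the same invariant.
1. B is the intersection of line EP and line RW ⇒ B = (0, 5/4)
2. C lies on line BE with BC:CE = 3:(-2) ⇒ C = (3, -5/2)
through C parallel to PR: direction (3, -4); meets WR at A = (0, 3/2)
A = W + t·(R−W) with t = 3/2

t = 3/2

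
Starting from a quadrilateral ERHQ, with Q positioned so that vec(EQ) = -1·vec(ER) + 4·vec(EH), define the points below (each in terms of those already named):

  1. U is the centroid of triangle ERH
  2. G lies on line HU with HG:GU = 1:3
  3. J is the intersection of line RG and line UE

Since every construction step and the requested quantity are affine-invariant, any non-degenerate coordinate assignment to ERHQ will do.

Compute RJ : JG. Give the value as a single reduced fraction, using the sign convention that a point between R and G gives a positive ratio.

Choose coordinates E = (0, 0), R = (1, 0), H = (0, 1), Q = (-1, 4).
1. U is the centroid of triangle ERH ⇒ U = (1/3, 1/3)
2. G lies on line HU with HG:GU = 1:3 ⇒ G = (1/12, 5/6)
3. J is the intersection of line RG and line UE ⇒ J = (10/21, 10/21)
J = R + t·(G−R) with t = 4/7, so RJ:JG = t:(1−t) = 4/7:3/7

RJ:JG = 4/3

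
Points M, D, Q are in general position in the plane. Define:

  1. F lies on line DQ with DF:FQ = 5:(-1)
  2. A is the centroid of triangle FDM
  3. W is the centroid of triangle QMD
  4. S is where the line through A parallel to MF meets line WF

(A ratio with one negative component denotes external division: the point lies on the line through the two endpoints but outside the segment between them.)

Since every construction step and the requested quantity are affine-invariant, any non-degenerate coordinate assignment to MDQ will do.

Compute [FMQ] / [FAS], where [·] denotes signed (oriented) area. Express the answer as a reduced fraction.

[FMQ]:[FAS] = 54/5

Work in coordinates with M = (0, 0), D = (1, 0), Q = (0, 1).
1. F lies on line DQ with DF:FQ = 5:(-1) ⇒ F = (-1/4, 5/4)
2. A is the centroid of triangle FDM ⇒ A = (1/4, 5/12)
3. W is the centroid of triangle QMD ⇒ W = (1/3, 1/3)
4. S is where the line through A parallel to MF meets line WF ⇒ S = (17/72, 35/72)
2·[FMQ] = 1/4, 2·[FAS] = 5/216
[FMQ]:[FAS] = 1/4:5/216 = 54/5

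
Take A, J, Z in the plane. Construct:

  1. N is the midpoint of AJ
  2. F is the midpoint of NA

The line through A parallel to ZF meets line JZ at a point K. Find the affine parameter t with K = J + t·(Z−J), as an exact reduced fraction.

Choose coordinates A = (0, 0), J = (1, 0), Z = (0, 1).
1. N is the midpoint of AJ ⇒ N = (1/2, 0)
2. F is the midpoint of NA ⇒ F = (1/4, 0)
through A parallel to ZF: direction (1/4, -1); meets JZ at K = (-1/3, 4/3)
K = J + t·(Z−J) with t = 4/3

t = 4/3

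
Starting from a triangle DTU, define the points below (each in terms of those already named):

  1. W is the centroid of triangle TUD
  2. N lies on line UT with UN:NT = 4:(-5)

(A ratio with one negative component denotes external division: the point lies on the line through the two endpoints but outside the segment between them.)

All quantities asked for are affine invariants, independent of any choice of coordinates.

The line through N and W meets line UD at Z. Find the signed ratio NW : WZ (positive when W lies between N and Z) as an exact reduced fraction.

NW:WZ = -13

Assign D = (0, 0), T = (1, 0), U = (0, 1) — the answer is frame-independent, so this choice is without loss of generality.
1. W is the centroid of triangle TUD ⇒ W = (1/3, 1/3)
2. N lies on line UT with UN:NT = 4:(-5) ⇒ N = (-4, 5)
line NW meets UD at Z = (0, 9/13)
W = N + t·(Z−N) with t = 13/12, so NW:WZ = 13/12:-1/12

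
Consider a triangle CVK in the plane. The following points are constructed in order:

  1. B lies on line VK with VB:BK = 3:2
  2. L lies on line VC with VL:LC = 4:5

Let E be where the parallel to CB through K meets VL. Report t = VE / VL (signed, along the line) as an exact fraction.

Work in coordinates with C = (0, 0), V = (1, 0), K = (0, 1).
1. B lies on line VK with VB:BK = 3:2 ⇒ B = (2/5, 3/5)
2. L lies on line VC with VL:LC = 4:5 ⇒ L = (5/9, 0)
through K parallel to CB: direction (2/5, 3/5); meets VL at E = (-2/3, 0)
E = V + t·(L−V) with t = 15/4

t = 15/4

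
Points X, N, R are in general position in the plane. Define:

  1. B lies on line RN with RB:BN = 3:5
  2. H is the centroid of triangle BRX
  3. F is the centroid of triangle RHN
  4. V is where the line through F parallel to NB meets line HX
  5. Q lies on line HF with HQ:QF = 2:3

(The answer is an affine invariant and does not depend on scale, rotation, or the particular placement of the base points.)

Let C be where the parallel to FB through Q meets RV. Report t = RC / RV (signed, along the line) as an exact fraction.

Assign X = (0, 0), N = (1, 0), R = (0, 1) — the answer is frame-independent, so this choice is without loss of generality.
1. B lies on line RN with RB:BN = 3:5 ⇒ B = (3/8, 5/8)
2. H is the centroid of triangle BRX ⇒ H = (1/8, 13/24)
3. F is the centroid of triangle RHN ⇒ F = (3/8, 37/72)
4. V is where the line through F parallel to NB meets line HX ⇒ V = (1/6, 13/18)
5. Q lies on line HF with HQ:QF = 2:3 ⇒ Q = (9/40, 191/360)
through Q parallel to FB: direction (0, 1/9); meets RV at C = (9/40, 5/8)
C = R + t·(V−R) with t = 27/20

t = 27/20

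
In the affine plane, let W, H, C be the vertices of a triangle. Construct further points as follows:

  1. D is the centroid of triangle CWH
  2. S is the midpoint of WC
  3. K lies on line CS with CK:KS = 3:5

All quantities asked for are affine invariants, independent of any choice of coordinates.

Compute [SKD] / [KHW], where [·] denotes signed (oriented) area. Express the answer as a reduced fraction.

[SKD]:[KHW] = 5/39

Choose coordinates W = (0, 0), H = (1, 0), C = (0, 1).
1. D is the centroid of triangle CWH ⇒ D = (1/3, 1/3)
2. S is the midpoint of WC ⇒ S = (0, 1/2)
3. K lies on line CS with CK:KS = 3:5 ⇒ K = (0, 13/16)
2·[SKD] = -5/48, 2·[KHW] = -13/16
[SKD]:[KHW] = -5/48:-13/16 = 5/39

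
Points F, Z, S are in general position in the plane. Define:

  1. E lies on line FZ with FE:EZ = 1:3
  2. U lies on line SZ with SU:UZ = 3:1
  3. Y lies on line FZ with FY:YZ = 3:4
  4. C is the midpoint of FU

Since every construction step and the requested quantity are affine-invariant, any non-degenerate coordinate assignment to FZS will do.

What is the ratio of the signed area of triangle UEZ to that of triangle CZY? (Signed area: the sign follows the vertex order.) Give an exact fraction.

Assign F = (0, 0), Z = (1, 0), S = (0, 1) — the answer is frame-independent, so this choice is without loss of generality.
1. E lies on line FZ with FE:EZ = 1:3 ⇒ E = (1/4, 0)
2. U lies on line SZ with SU:UZ = 3:1 ⇒ U = (3/4, 1/4)
3. Y lies on line FZ with FY:YZ = 3:4 ⇒ Y = (3/7, 0)
4. C is the midpoint of FU ⇒ C = (3/8, 1/8)
2·[UEZ] = 3/16, 2·[CZY] = -1/14
[UEZ]:[CZY] = 3/16:-1/14 = -21/8

[UEZ]:[CZY] = -21/8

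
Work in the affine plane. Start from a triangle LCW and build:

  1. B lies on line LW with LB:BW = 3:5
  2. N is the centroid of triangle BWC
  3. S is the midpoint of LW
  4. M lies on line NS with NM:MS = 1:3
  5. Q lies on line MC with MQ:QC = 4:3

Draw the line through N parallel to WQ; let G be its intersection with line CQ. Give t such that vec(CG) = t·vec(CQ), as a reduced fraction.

t = 149/81

Set L = (0, 0), C = (1, 0), W = (0, 1); any affine frame gives the same invariant.
1. B lies on line LW with LB:BW = 3:5 ⇒ B = (0, 3/8)
2. N is the centroid of triangle BWC ⇒ N = (1/3, 11/24)
3. S is the midpoint of LW ⇒ S = (0, 1/2)
4. M lies on line NS with NM:MS = 1:3 ⇒ M = (1/4, 15/32)
5. Q lies on line MC with MQ:QC = 4:3 ⇒ Q = (19/28, 45/224)
through N parallel to WQ: direction (19/28, -179/224); meets CQ at G = (103/252, 745/2016)
G = C + t·(Q−C) with t = 149/81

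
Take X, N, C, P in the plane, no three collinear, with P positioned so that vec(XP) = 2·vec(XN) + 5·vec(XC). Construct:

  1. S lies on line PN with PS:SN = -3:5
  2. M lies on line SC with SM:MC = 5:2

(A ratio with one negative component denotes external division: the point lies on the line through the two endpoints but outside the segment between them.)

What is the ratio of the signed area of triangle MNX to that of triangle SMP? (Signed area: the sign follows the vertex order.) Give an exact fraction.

[MNX]:[SMP] = -2/3

Assign X = (0, 0), N = (1, 0), C = (0, 1), P = (2, 5) — the answer is frame-independent, so this choice is without loss of generality.
1. S lies on line PN with PS:SN = -3:5 ⇒ S = (7/2, 25/2)
2. M lies on line SC with SM:MC = 5:2 ⇒ M = (1, 30/7)
2·[MNX] = -30/7, 2·[SMP] = 45/7
[MNX]:[SMP] = -30/7:45/7 = -2/3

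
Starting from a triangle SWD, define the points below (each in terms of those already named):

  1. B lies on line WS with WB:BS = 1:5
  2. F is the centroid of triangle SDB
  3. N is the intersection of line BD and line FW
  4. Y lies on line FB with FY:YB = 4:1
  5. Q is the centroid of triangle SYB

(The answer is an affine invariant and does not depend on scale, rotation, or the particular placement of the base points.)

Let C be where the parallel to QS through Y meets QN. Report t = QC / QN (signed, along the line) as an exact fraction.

t = 8/21

Work in coordinates with S = (0, 0), W = (1, 0), D = (0, 1).
1. B lies on line WS with WB:BS = 1:5 ⇒ B = (5/6, 0)
2. F is the centroid of triangle SDB ⇒ F = (5/18, 1/3)
3. N is the intersection of line BD and line FW ⇒ N = (35/48, 1/8)
4. Y lies on line FB with FY:YB = 4:1 ⇒ Y = (13/18, 1/15)
5. Q is the centroid of triangle SYB ⇒ Q = (14/27, 1/45)
through Y parallel to QS: direction (-14/27, -1/45); meets QN at C = (97/162, 58/945)
C = Q + t·(N−Q) with t = 8/21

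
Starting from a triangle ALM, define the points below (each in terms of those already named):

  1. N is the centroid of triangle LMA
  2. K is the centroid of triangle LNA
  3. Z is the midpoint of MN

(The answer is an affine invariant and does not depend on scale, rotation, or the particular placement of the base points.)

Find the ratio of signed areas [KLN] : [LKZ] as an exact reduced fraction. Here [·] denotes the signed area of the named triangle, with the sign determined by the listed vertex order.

[KLN]:[LKZ] = -2/5

Assign A = (0, 0), L = (1, 0), M = (0, 1) — the answer is frame-independent, so this choice is without loss of generality.
1. N is the centroid of triangle LMA ⇒ N = (1/3, 1/3)
2. K is the centroid of triangle LNA ⇒ K = (4/9, 1/9)
3. Z is the midpoint of MN ⇒ Z = (1/6, 2/3)
2·[KLN] = 1/9, 2·[LKZ] = -5/18
[KLN]:[LKZ] = 1/9:-5/18 = -2/5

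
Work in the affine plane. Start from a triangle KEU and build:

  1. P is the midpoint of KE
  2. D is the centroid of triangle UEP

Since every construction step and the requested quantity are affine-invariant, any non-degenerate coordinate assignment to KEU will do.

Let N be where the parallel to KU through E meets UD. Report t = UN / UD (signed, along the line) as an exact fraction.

Choose coordinates K = (0, 0), E = (1, 0), U = (0, 1).
1. P is the midpoint of KE ⇒ P = (1/2, 0)
2. D is the centroid of triangle UEP ⇒ D = (1/2, 1/3)
through E parallel to KU: direction (0, 1); meets UD at N = (1, -1/3)
N = U + t·(D−U) with t = 2

t = 2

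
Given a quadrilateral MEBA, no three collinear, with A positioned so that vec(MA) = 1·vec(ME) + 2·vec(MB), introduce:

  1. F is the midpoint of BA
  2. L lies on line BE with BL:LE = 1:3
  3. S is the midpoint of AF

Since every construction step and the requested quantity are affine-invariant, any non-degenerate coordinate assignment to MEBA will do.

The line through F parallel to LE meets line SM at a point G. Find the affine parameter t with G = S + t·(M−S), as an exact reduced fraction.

Assign M = (0, 0), E = (1, 0), B = (0, 1), A = (1, 2) — the answer is frame-independent, so this choice is without loss of generality.
1. F is the midpoint of BA ⇒ F = (1/2, 3/2)
2. L lies on line BE with BL:LE = 1:3 ⇒ L = (1/4, 3/4)
3. S is the midpoint of AF ⇒ S = (3/4, 7/4)
through F parallel to LE: direction (3/4, -3/4); meets SM at G = (3/5, 7/5)
G = S + t·(M−S) with t = 1/5

t = 1/5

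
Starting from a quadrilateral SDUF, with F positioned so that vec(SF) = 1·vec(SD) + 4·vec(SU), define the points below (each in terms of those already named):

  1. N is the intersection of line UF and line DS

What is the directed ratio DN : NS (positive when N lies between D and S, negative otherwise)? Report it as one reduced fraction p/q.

DN:NS = -4

Set S = (0, 0), D = (1, 0), U = (0, 1), F = (1, 4); any affine frame gives the same invariant.
1. N is the intersection of line UF and line DS ⇒ N = (-1/3, 0)
N = D + t·(S−D) with t = 4/3, so DN:NS = t:(1−t) = 4/3:-1/3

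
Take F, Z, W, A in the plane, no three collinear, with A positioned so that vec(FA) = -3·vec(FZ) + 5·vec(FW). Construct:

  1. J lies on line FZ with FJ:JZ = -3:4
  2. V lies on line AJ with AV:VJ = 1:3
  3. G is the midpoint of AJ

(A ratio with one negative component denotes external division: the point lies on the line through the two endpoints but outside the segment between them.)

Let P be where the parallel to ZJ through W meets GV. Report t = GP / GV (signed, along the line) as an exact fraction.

t = -6/5

Choose coordinates F = (0, 0), Z = (1, 0), W = (0, 1), A = (-3, 5).
1. J lies on line FZ with FJ:JZ = -3:4 ⇒ J = (-3, 0)
2. V lies on line AJ with AV:VJ = 1:3 ⇒ V = (-3, 15/4)
3. G is the midpoint of AJ ⇒ G = (-3, 5/2)
through W parallel to ZJ: direction (-4, 0); meets GV at P = (-3, 1)
P = G + t·(V−G) with t = -6/5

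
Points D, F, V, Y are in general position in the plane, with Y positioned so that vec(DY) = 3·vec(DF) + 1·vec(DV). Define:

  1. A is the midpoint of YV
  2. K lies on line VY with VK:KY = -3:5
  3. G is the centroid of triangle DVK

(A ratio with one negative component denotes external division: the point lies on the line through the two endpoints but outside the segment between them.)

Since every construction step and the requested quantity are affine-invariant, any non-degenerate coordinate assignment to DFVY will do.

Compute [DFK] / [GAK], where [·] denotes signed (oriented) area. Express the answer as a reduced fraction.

[DFK]:[GAK] = 1/2

Assign D = (0, 0), F = (1, 0), V = (0, 1), Y = (3, 1) — the answer is frame-independent, so this choice is without loss of generality.
1. A is the midpoint of YV ⇒ A = (3/2, 1)
2. K lies on line VY with VK:KY = -3:5 ⇒ K = (-9/2, 1)
3. G is the centroid of triangle DVK ⇒ G = (-3/2, 2/3)
2·[DFK] = 1, 2·[GAK] = 2
[DFK]:[GAK] = 1:2 = 1/2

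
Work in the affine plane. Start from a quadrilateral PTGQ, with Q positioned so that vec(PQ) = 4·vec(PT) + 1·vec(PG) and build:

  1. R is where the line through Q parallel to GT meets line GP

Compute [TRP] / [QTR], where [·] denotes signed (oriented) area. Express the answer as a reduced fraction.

[TRP]:[QTR] = -5/16

Set P = (0, 0), T = (1, 0), G = (0, 1), Q = (4, 1); any affine frame gives the same invariant.
1. R is where the line through Q parallel to GT meets line GP ⇒ R = (0, 5)
2·[TRP] = 5, 2·[QTR] = -16
[TRP]:[QTR] = 5:-16 = -5/16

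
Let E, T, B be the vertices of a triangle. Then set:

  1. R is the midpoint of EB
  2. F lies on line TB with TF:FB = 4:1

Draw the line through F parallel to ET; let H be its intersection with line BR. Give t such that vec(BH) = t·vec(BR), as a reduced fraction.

Choose coordinates E = (0, 0), T = (1, 0), B = (0, 1).
1. R is the midpoint of EB ⇒ R = (0, 1/2)
2. F lies on line TB with TF:FB = 4:1 ⇒ F = (1/5, 4/5)
through F parallel to ET: direction (1, 0); meets BR at H = (0, 4/5)
H = B + t·(R−B) with t = 2/5

t = 2/5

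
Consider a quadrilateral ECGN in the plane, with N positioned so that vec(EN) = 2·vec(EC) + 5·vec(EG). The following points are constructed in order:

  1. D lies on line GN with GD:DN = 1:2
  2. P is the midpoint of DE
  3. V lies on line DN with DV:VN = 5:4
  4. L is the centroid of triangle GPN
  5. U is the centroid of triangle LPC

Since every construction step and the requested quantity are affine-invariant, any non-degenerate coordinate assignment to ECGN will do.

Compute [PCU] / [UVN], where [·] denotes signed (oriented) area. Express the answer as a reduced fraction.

Choose coordinates E = (0, 0), C = (1, 0), G = (0, 1), N = (2, 5).
1. D lies on line GN with GD:DN = 1:2 ⇒ D = (2/3, 7/3)
2. P is the midpoint of DE ⇒ P = (1/3, 7/6)
3. V lies on line DN with DV:VN = 5:4 ⇒ V = (38/27, 103/27)
4. L is the centroid of triangle GPN ⇒ L = (7/9, 43/18)
5. U is the centroid of triangle LPC ⇒ U = (19/27, 32/27)
2·[PCU] = 4/9, 2·[UVN] = -176/243
[PCU]:[UVN] = 4/9:-176/243 = -27/44

[PCU]:[UVN] = -27/44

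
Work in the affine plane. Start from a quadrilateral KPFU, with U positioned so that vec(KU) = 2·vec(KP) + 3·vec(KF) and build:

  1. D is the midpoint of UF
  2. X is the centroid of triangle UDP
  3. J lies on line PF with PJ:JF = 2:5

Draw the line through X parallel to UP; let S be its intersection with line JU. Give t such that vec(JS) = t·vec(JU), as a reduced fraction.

Choose coordinates K = (0, 0), P = (1, 0), F = (0, 1), U = (2, 3).
1. D is the midpoint of UF ⇒ D = (1, 2)
2. X is the centroid of triangle UDP ⇒ X = (4/3, 5/3)
3. J lies on line PF with PJ:JF = 2:5 ⇒ J = (5/7, 2/7)
through X parallel to UP: direction (-1, -3); meets JU at S = (5/4, 17/12)
S = J + t·(U−J) with t = 5/12

t = 5/12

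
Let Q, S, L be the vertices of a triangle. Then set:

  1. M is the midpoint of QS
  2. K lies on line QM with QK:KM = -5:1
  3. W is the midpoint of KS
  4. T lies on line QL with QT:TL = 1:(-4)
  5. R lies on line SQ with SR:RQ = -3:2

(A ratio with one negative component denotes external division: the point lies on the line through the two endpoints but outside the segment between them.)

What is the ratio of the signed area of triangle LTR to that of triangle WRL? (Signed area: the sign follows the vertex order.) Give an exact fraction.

Choose coordinates Q = (0, 0), S = (1, 0), L = (0, 1).
1. M is the midpoint of QS ⇒ M = (1/2, 0)
2. K lies on line QM with QK:KM = -5:1 ⇒ K = (5/8, 0)
3. W is the midpoint of KS ⇒ W = (13/16, 0)
4. T lies on line QL with QT:TL = 1:(-4) ⇒ T = (0, -1/3)
5. R lies on line SQ with SR:RQ = -3:2 ⇒ R = (-2, 0)
2·[LTR] = -8/3, 2·[WRL] = -45/16
[LTR]:[WRL] = -8/3:-45/16 = 128/135

[LTR]:[WRL] = 128/135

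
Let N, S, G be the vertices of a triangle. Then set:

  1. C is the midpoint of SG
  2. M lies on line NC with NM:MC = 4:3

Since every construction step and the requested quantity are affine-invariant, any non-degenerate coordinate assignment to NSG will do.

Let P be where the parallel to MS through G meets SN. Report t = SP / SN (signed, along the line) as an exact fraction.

Assign N = (0, 0), S = (1, 0), G = (0, 1) — the answer is frame-independent, so this choice is without loss of generality.
1. C is the midpoint of SG ⇒ C = (1/2, 1/2)
2. M lies on line NC with NM:MC = 4:3 ⇒ M = (2/7, 2/7)
through G parallel to MS: direction (5/7, -2/7); meets SN at P = (5/2, 0)
P = S + t·(N−S) with t = -3/2

t = -3/2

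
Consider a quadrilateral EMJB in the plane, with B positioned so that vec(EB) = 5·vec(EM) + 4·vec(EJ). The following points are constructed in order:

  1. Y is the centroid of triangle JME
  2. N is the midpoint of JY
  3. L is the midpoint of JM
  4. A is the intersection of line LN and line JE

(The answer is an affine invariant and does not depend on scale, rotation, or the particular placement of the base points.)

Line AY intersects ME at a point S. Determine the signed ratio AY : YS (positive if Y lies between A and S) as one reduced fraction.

AY:YS = 5/4

Assign E = (0, 0), M = (1, 0), J = (0, 1), B = (5, 4) — the answer is frame-independent, so this choice is without loss of generality.
1. Y is the centroid of triangle JME ⇒ Y = (1/3, 1/3)
2. N is the midpoint of JY ⇒ N = (1/6, 2/3)
3. L is the midpoint of JM ⇒ L = (1/2, 1/2)
4. A is the intersection of line LN and line JE ⇒ A = (0, 3/4)
line AY meets ME at S = (3/5, 0)
Y = A + t·(S−A) with t = 5/9, so AY:YS = 5/9:4/9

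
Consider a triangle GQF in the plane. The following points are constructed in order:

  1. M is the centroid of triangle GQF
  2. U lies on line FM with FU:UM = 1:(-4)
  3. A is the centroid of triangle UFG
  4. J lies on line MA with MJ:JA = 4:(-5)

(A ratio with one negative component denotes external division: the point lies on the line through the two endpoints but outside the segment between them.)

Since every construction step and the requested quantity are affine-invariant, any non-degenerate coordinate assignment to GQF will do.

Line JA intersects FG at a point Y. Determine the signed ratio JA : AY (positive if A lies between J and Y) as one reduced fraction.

JA:AY = -50

Choose coordinates G = (0, 0), Q = (1, 0), F = (0, 1).
1. M is the centroid of triangle GQF ⇒ M = (1/3, 1/3)
2. U lies on line FM with FU:UM = 1:(-4) ⇒ U = (-1/9, 11/9)
3. A is the centroid of triangle UFG ⇒ A = (-1/27, 20/27)
4. J lies on line MA with MJ:JA = 4:(-5) ⇒ J = (49/27, -35/27)
line JA meets FG at Y = (0, 7/10)
A = J + t·(Y−J) with t = 50/49, so JA:AY = 50/49:-1/49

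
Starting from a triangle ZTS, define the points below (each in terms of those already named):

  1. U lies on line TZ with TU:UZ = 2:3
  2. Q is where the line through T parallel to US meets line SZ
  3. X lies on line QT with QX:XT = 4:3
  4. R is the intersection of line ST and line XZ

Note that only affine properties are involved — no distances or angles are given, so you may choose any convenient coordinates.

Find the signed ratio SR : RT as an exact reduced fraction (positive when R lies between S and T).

Work in coordinates with Z = (0, 0), T = (1, 0), S = (0, 1).
1. U lies on line TZ with TU:UZ = 2:3 ⇒ U = (3/5, 0)
2. Q is where the line through T parallel to US meets line SZ ⇒ Q = (0, 5/3)
3. X lies on line QT with QX:XT = 4:3 ⇒ X = (4/7, 5/7)
4. R is the intersection of line ST and line XZ ⇒ R = (4/9, 5/9)
R = S + t·(T−S) with t = 4/9, so SR:RT = t:(1−t) = 4/9:5/9

SR:RT = 4/5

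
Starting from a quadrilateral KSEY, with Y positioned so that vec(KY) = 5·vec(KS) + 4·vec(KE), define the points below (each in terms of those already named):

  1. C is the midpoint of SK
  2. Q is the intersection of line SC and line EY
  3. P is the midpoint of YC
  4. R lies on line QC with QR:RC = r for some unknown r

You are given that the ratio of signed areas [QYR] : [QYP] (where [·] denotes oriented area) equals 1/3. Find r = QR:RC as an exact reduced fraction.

Work in coordinates with K = (0, 0), S = (1, 0), E = (0, 1), Y = (5, 4).
1. C is the midpoint of SK ⇒ C = (1/2, 0)
2. Q is the intersection of line SC and line EY ⇒ Q = (-5/3, 0)
3. P is the midpoint of YC ⇒ P = (11/4, 2)
4. With QR:RC = r, write λ = r/(r+1) so R = Q + λ·(C−Q); R is affine-linear in λ
Every point depending on R is an affine combination of R and λ-independent points, so each such coordinate is linear in λ; the λ² term in each signed area is a multiple of (C−Q)×(C−Q) = 0, so 2·[QYR] and 2·[QYP] are each linear in λ. Evaluating at λ=0 and λ=1:
  2·[QYR] = -26/3·λ,   2·[QYP] = -13/3
So [QYR]:[QYP] = (-26/3·λ) / (-13/3). Setting this equal to 1/3:
  -26/3·λ = 1/3·(-13/3)  ⇒  λ = 1/6
Then r = λ/(1−λ) = (1/6)/(5/6) = 1/5. Check: with r = 1/5, R = (-47/36, 0) and [QYR]:[QYP] = 1/3 as required.

r = 1/5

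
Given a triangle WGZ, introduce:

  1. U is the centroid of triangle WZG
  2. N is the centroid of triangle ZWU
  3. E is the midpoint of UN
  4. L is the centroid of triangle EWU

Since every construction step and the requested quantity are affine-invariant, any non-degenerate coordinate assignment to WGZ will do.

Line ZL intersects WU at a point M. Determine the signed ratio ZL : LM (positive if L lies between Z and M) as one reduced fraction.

Work in coordinates with W = (0, 0), G = (1, 0), Z = (0, 1).
1. U is the centroid of triangle WZG ⇒ U = (1/3, 1/3)
2. N is the centroid of triangle ZWU ⇒ N = (1/9, 4/9)
3. E is the midpoint of UN ⇒ E = (2/9, 7/18)
4. L is the centroid of triangle EWU ⇒ L = (5/27, 13/54)
line ZL meets WU at M = (10/51, 10/51)
L = Z + t·(M−Z) with t = 17/18, so ZL:LM = 17/18:1/18

ZL:LM = 17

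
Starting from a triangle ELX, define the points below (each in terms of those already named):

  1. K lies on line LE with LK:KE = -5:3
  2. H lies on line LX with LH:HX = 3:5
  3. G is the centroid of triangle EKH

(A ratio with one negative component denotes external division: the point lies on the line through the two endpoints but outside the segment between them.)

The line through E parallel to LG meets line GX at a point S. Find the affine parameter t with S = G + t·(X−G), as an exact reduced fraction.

t = -3/28

Set E = (0, 0), L = (1, 0), X = (0, 1); any affine frame gives the same invariant.
1. K lies on line LE with LK:KE = -5:3 ⇒ K = (-3/2, 0)
2. H lies on line LX with LH:HX = 3:5 ⇒ H = (5/8, 3/8)
3. G is the centroid of triangle EKH ⇒ G = (-7/24, 1/8)
through E parallel to LG: direction (-31/24, 1/8); meets GX at S = (-31/96, 1/32)
S = G + t·(X−G) with t = -3/28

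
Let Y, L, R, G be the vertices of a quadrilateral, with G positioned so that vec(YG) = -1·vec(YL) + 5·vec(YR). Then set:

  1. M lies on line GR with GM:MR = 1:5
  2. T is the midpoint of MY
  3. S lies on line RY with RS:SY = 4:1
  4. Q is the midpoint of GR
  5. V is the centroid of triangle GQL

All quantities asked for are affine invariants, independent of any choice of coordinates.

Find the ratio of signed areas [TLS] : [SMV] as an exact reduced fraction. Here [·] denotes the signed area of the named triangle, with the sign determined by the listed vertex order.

[TLS]:[SMV] = 113/82

Work in coordinates with Y = (0, 0), L = (1, 0), R = (0, 1), G = (-1, 5).
1. M lies on line GR with GM:MR = 1:5 ⇒ M = (-5/6, 13/3)
2. T is the midpoint of MY ⇒ T = (-5/12, 13/6)
3. S lies on line RY with RS:SY = 4:1 ⇒ S = (0, 1/5)
4. Q is the midpoint of GR ⇒ Q = (-1/2, 3)
5. V is the centroid of triangle GQL ⇒ V = (-1/6, 8/3)
2·[TLS] = -113/60, 2·[SMV] = -41/30
[TLS]:[SMV] = -113/60:-41/30 = 113/82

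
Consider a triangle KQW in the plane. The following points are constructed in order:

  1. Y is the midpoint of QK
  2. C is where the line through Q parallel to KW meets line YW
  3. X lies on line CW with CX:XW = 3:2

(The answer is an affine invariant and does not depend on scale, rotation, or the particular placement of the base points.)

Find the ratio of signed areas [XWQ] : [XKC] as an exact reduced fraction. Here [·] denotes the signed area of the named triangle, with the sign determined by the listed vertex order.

Work in coordinates with K = (0, 0), Q = (1, 0), W = (0, 1).
1. Y is the midpoint of QK ⇒ Y = (1/2, 0)
2. C is where the line through Q parallel to KW meets line YW ⇒ C = (1, -1)
3. X lies on line CW with CX:XW = 3:2 ⇒ X = (2/5, 1/5)
2·[XWQ] = -2/5, 2·[XKC] = 3/5
[XWQ]:[XKC] = -2/5:3/5 = -2/3

[XWQ]:[XKC] = -2/3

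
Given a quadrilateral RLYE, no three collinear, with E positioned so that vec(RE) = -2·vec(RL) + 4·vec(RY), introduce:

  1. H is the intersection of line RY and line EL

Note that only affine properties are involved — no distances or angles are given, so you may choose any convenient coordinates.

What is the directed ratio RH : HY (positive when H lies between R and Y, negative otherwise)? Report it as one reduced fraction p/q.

Set R = (0, 0), L = (1, 0), Y = (0, 1), E = (-2, 4); any affine frame gives the same invariant.
1. H is the intersection of line RY and line EL ⇒ H = (0, 4/3)
H = R + t·(Y−R) with t = 4/3, so RH:HY = t:(1−t) = 4/3:-1/3

RH:HY = -4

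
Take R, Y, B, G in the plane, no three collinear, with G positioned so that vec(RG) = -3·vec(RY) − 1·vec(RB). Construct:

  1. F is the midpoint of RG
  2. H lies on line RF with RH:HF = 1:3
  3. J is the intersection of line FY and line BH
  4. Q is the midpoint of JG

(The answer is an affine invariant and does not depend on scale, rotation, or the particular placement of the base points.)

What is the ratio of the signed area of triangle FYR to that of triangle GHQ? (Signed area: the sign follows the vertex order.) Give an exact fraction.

[FYR]:[GHQ] = -8/3

Work in coordinates with R = (0, 0), Y = (1, 0), B = (0, 1), G = (-3, -1).
1. F is the midpoint of RG ⇒ F = (-3/2, -1/2)
2. H lies on line RF with RH:HF = 1:3 ⇒ H = (-3/8, -1/8)
3. J is the intersection of line FY and line BH ⇒ J = (-3/7, -2/7)
4. Q is the midpoint of JG ⇒ Q = (-12/7, -9/14)
2·[FYR] = 1/2, 2·[GHQ] = -3/16
[FYR]:[GHQ] = 1/2:-3/16 = -8/3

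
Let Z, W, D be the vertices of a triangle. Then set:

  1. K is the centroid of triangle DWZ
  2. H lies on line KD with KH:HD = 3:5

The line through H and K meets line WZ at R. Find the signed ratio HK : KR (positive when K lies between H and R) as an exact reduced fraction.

Set Z = (0, 0), W = (1, 0), D = (0, 1); any affine frame gives the same invariant.
1. K is the centroid of triangle DWZ ⇒ K = (1/3, 1/3)
2. H lies on line KD with KH:HD = 3:5 ⇒ H = (5/24, 7/12)
line HK meets WZ at R = (1/2, 0)
K = H + t·(R−H) with t = 3/7, so HK:KR = 3/7:4/7

HK:KR = 3/4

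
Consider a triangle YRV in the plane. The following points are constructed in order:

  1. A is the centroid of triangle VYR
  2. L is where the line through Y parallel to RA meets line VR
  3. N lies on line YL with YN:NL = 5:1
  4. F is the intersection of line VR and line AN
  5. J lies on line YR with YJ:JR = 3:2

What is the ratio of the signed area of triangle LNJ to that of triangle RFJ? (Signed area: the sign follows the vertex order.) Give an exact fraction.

[LNJ]:[RFJ] = 1/8

Set Y = (0, 0), R = (1, 0), V = (0, 1); any affine frame gives the same invariant.
1. A is the centroid of triangle VYR ⇒ A = (1/3, 1/3)
2. L is where the line through Y parallel to RA meets line VR ⇒ L = (2, -1)
3. N lies on line YL with YN:NL = 5:1 ⇒ N = (5/3, -5/6)
4. F is the intersection of line VR and line AN ⇒ F = (3, -2)
5. J lies on line YR with YJ:JR = 3:2 ⇒ J = (3/5, 0)
2·[LNJ] = -1/10, 2·[RFJ] = -4/5
[LNJ]:[RFJ] = -1/10:-4/5 = 1/8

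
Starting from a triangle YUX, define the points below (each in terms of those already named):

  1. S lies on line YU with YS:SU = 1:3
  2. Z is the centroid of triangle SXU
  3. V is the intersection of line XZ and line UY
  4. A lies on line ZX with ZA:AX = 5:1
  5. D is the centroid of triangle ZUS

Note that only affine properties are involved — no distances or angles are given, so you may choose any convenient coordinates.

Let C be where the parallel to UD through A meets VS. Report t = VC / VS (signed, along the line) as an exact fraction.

Choose coordinates Y = (0, 0), U = (1, 0), X = (0, 1).
1. S lies on line YU with YS:SU = 1:3 ⇒ S = (1/4, 0)
2. Z is the centroid of triangle SXU ⇒ Z = (5/12, 1/3)
3. V is the intersection of line XZ and line UY ⇒ V = (5/8, 0)
4. A lies on line ZX with ZA:AX = 5:1 ⇒ A = (5/72, 8/9)
5. D is the centroid of triangle ZUS ⇒ D = (5/9, 1/9)
through A parallel to UD: direction (-4/9, 1/9); meets VS at C = (29/8, 0)
C = V + t·(S−V) with t = -8

t = -8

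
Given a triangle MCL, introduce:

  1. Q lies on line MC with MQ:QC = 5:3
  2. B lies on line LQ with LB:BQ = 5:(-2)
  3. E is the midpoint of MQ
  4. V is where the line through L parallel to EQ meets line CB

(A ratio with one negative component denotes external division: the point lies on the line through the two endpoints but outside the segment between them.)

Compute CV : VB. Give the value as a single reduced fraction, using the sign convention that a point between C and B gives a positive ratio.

Assign M = (0, 0), C = (1, 0), L = (0, 1) — the answer is frame-independent, so this choice is without loss of generality.
1. Q lies on line MC with MQ:QC = 5:3 ⇒ Q = (5/8, 0)
2. B lies on line LQ with LB:BQ = 5:(-2) ⇒ B = (25/24, -2/3)
3. E is the midpoint of MQ ⇒ E = (5/16, 0)
4. V is where the line through L parallel to EQ meets line CB ⇒ V = (15/16, 1)
V = C + t·(B−C) with t = -3/2, so CV:VB = t:(1−t) = -3/2:5/2

CV:VB = -3/5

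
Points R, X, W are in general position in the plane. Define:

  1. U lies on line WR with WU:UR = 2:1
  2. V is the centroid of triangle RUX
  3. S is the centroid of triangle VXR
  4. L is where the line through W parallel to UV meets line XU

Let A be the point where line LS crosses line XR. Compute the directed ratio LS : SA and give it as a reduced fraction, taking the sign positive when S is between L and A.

LS:SA = -10

Set R = (0, 0), X = (1, 0), W = (0, 1); any affine frame gives the same invariant.
1. U lies on line WR with WU:UR = 2:1 ⇒ U = (0, 1/3)
2. V is the centroid of triangle RUX ⇒ V = (1/3, 1/9)
3. S is the centroid of triangle VXR ⇒ S = (4/9, 1/27)
4. L is where the line through W parallel to UV meets line XU ⇒ L = (2, -1/3)
line LS meets XR at A = (3/5, 0)
S = L + t·(A−L) with t = 10/9, so LS:SA = 10/9:-1/9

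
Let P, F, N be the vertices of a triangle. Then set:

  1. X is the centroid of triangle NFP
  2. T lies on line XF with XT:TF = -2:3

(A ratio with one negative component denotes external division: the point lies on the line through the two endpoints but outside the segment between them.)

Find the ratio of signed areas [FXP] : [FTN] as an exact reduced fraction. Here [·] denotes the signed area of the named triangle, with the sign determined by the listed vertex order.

[FXP]:[FTN] = -1/3

Work in coordinates with P = (0, 0), F = (1, 0), N = (0, 1).
1. X is the centroid of triangle NFP ⇒ X = (1/3, 1/3)
2. T lies on line XF with XT:TF = -2:3 ⇒ T = (-1, 1)
2·[FXP] = 1/3, 2·[FTN] = -1
[FXP]:[FTN] = 1/3:-1 = -1/3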